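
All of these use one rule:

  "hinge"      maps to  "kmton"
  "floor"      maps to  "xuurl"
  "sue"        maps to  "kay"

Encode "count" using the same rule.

Read the word backwards and shift each letter +6.
Applying it to count: reverse → tnuoc; then shift: t+6=z, n+6=t, u+6=a, o+6=u, c+6=i.

ztaui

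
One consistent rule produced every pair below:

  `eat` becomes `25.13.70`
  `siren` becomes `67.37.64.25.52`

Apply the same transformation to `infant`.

37.52.28.13.52.70

e(#5)→25 and a(#1)→13: differences scale by 3, so n = 3·pos + 10. With a=1..z=26, the number is 3·pos + 10.
For infant: i=9→37, n=14→52, f=6→28, a=1→13, n=14→52, t=20→70.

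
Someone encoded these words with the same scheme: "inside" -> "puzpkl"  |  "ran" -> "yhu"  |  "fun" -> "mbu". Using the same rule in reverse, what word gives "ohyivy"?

harbor

Every letter moves 7 places later in the alphabet, wrapping around z→a.
Decoding ohyivy: o−7=h, h−7=a, y−7=r, i−7=b, v−7=o, y−7=r.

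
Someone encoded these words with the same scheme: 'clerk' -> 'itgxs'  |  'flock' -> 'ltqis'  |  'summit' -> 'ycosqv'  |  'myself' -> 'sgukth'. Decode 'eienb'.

yacht

The shifts repeat in a cycle of length 3: positions 0,1,… shift by +6, +8, +2, then the pattern repeats.
Undoing it on eienb: e−6=y, i−8=a, e−2=c, n−6=h, b−8=t.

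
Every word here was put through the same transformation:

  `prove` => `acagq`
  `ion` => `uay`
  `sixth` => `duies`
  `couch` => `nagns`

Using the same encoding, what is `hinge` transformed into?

suyrq

The rule splits by letter class: vowels +12, consonants +11.
For hinge: h(cons)+11=s, i(vowel)+12=u, n(cons)+11=y, g(cons)+11=r, e(vowel)+12=q.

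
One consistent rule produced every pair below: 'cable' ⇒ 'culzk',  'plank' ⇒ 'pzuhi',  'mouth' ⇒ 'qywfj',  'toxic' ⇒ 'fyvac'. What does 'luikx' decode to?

c(2)→c(2) and a(0)→u(20) fit y≡17x+20 (mod 26); the inverse of 17 mod 26 is 23. Treating letters as 0–25, the rule is x ↦ 17x + 20 (mod 26).
Undoing it on luikx: l(11)→23·(11−20)≡1=b; u(20)→23·(20−20)≡0=a; i(8)→23·(8−20)≡10=k; k(10)→23·(10−20)≡4=e; x(23)→23·(23−20)≡17=r (all mod 26).

baker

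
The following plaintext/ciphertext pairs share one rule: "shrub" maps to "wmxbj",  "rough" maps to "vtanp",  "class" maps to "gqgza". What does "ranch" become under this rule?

vftjp

In shrub: s→w is +4, h→m is +5, r→x is +6, u→b is +7 — the shift increases by 1 each position. The shift increases by 1 at each position, starting from +4: 4, 5, 6, ….
Applying it to ranch: r+4=v, a+5=f, n+6=t, c+7=j, h+8=p.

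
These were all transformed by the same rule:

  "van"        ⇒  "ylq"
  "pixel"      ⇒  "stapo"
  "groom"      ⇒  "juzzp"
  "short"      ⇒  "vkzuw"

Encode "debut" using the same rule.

gpefw

Vowels shift forward by 11 and consonants shift forward by 3.
On debut: d(cons)+3=g, e(vowel)+11=p, b(cons)+3=e, u(vowel)+11=f, t(cons)+3=w.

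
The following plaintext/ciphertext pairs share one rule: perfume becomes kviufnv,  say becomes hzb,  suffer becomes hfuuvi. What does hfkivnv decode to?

Letters are reflected about the middle of the alphabet (position → 25−position): Atbash.
Reversing it on hfkivnv: h↔s, f↔u, k↔p, i↔r, v↔e, n↔m, v↔e.

supreme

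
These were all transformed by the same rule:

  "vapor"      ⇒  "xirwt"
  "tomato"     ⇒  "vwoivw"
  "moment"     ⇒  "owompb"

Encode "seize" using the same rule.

umkhg

Shifts by position in vapor: pos 0: v→x (+2), pos 1: a→i (+8), pos 2: p→r (+2), pos 3: o→w (+8) — repeating every 2. It's a Vigenère-style cipher with numeric key [2,8]: position i shifts by key[i mod 2].
On seize: s+2=u, e+8=m, i+2=k, z+8=h, e+2=g.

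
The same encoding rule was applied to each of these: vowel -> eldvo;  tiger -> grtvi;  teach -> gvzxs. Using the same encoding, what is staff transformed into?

hgzuu

Each pair mirrors across the alphabet (v↔e, o↔l, w↔d): positions sum to 25. Each letter is replaced by its mirror in the alphabet: a↔z, b↔y, c↔x, and so on (the Atbash cipher).
Applying it to staff: s↔h, t↔g, a↔z, f↔u, f↔u.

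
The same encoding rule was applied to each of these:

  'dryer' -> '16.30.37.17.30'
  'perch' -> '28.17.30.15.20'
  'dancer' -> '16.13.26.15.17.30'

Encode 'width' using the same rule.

35.21.16.32.20

d is letter #4 and maps to 16: an offset of 12. Letters become their 1-based position plus 12 (so a→13, b→14, …).
For width: w=23→35, i=9→21, d=4→16, t=20→32, h=8→20.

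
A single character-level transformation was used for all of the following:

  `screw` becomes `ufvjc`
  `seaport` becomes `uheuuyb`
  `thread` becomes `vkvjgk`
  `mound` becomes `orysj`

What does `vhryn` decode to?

tenth

In screw: s→u is +2, c→f is +3, r→v is +4, e→j is +5 — the shift increases by 1 each position. Letter i (0-indexed) is shifted by i+2, so successive shifts are 2, 3, 4, ….
Reversing it on vhryn: v−2=t, h−3=e, r−4=n, y−5=t, n−6=h.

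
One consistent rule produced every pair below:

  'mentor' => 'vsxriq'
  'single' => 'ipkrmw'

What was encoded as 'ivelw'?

share

The output letters match the input read backwards, each shifted +4: mentor reversed is rotnem. Read the word backwards and shift each letter +4.
Decoding ivelw: shift back: i−4=e, v−4=r, e−4=a, l−4=h, w−4=s → erahs; then reverse → share.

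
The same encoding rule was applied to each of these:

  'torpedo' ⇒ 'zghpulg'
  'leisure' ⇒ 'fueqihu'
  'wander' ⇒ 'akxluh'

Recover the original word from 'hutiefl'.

rebuild

Each letter's alphabet position (a=0..z=25) is mapped through 9·x+10 mod 26 — an affine cipher.
Undoing it on hutiefl: h(7)→3·(7−10)≡17=r; u(20)→3·(20−10)≡4=e; t(19)→3·(19−10)≡1=b; i(8)→3·(8−10)≡20=u; e(4)→3·(4−10)≡8=i; f(5)→3·(5−10)≡11=l; l(11)→3·(11−10)≡3=d (all mod 26).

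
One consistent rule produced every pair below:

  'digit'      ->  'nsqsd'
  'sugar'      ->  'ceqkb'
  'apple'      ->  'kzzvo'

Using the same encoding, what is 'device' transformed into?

nofsmo

Compare letters: d→n is +10, i→s is +10, g→q is +10 — a constant shift. This is a Caesar cipher with shift 10.
For device: d+10=n, e+10=o, v+10=f, i+10=s, c+10=m, e+10=o.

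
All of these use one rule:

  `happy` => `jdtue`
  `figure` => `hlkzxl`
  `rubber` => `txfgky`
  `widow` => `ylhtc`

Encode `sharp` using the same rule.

ukewv

In happy: h→j is +2, a→d is +3, p→t is +4, p→u is +5 — the shift increases by 1 each position. Letter i (0-indexed) is shifted by i+2, so successive shifts are 2, 3, 4, ….
On sharp: s+2=u, h+3=k, a+4=e, r+5=w, p+6=v.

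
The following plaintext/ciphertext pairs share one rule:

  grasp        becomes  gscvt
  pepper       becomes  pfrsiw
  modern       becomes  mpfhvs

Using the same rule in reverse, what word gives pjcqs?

piano

In grasp: g→g is +0, r→s is +1, a→c is +2, s→v is +3 — the shift increases by 1 each position. The shift increases by 1 at each position, starting from +0: 0, 1, 2, ….
Reversing it on pjcqs: p−0=p, j−1=i, c−2=a, q−3=n, s−4=o.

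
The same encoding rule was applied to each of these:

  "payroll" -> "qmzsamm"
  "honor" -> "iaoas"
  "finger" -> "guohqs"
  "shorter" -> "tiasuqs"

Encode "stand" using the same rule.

Two shifts are in play — +12 for a/e/i/o/u, +1 for every other letter.
For stand: s(cons)+1=t, t(cons)+1=u, a(vowel)+12=m, n(cons)+1=o, d(cons)+1=e.

tumoe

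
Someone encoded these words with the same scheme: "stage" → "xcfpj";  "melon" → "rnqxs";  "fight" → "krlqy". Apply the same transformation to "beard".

Shifts by position in stage: pos 0: s→x (+5), pos 1: t→c (+9), pos 2: a→f (+5), pos 3: g→p (+9) — repeating every 2. It's a Vigenère-style cipher with numeric key [5,9]: position i shifts by key[i mod 2].
On beard: b+5=g, e+9=n, a+5=f, r+9=a, d+5=i.

gnfai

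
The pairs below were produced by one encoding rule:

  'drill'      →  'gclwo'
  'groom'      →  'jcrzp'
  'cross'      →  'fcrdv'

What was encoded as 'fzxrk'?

Shifts by position in drill: pos 0: d→g (+3), pos 1: r→c (+11), pos 2: i→l (+3), pos 3: l→w (+11) — repeating every 2. The shifts repeat in a cycle of length 2: positions 0,1,… shift by +3, +11, then the pattern repeats.
Reversing it on fzxrk: f−3=c, z−11=o, x−3=u, r−11=g, k−3=h.

cough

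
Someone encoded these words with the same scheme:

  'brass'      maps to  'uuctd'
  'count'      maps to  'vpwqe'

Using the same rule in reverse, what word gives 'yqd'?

Read the word backwards and shift each letter +2.
Undoing it on yqd: shift back: y−2=w, q−2=o, d−2=b → wob; then reverse → bow.

bow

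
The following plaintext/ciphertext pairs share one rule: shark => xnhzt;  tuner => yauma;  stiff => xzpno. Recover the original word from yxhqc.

trait

In shark: s→x is +5, h→n is +6, a→h is +7, r→z is +8 — the shift increases by 1 each position. The shift increases by 1 at each position, starting from +5: 5, 6, 7, ….
Undoing it on yxhqc: y−5=t, x−6=r, h−7=a, q−8=i, c−9=t.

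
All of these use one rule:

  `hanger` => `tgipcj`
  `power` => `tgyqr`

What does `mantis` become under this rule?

ukvpco

The output letters match the input read backwards, each shifted +2: hanger reversed is regnah. Read the word backwards and shift each letter +2.
For mantis: reverse → sitnam; then shift: s+2=u, i+2=k, t+2=v, n+2=p, a+2=c, m+2=o.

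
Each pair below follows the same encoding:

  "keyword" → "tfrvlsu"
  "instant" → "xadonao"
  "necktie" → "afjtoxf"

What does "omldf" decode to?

those

k(10)→t(19) and e(4)→f(5) fit y≡11x+13 (mod 26); the inverse of 11 mod 26 is 19. This is an affine cipher: with a=0,…,z=25, each position x becomes (11x+13) mod 26.
Reversing it on omldf: o(14)→19·(14−13)≡19=t; m(12)→19·(12−13)≡7=h; l(11)→19·(11−13)≡14=o; d(3)→19·(3−13)≡18=s; f(5)→19·(5−13)≡4=e (all mod 26).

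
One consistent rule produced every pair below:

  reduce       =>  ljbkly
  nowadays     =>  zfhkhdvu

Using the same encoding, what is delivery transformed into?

fylcpslk

The output letters match the input read backwards, each shifted +7: reduce reversed is ecuder. The word is reversed, then every letter is shifted forward by 7.
On delivery: reverse → yreviled; then shift: y+7=f, r+7=y, e+7=l, v+7=c, i+7=p, l+7=s, e+7=l, d+7=k.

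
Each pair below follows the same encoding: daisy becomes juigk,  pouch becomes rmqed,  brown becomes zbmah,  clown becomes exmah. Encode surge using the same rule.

gqbyo

d(3)→j(9) and a(0)→u(20) fit y≡5x+20 (mod 26); the inverse of 5 mod 26 is 21. Each letter's alphabet position (a=0..z=25) is mapped through 5·x+20 mod 26 — an affine cipher.
For surge: s(18)→5·18+20≡6=g; u(20)→5·20+20≡16=q; r(17)→5·17+20≡1=b; g(6)→5·6+20≡24=y; e(4)→5·4+20≡14=o (all mod 26).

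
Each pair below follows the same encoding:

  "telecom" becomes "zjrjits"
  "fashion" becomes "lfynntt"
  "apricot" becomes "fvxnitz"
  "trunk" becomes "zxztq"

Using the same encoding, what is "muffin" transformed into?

szllnt

The shift depends on letter class: consonant t→z is +6, but vowel e→j is +5. The rule splits by letter class: vowels +5, consonants +6.
Applying it to muffin: m(cons)+6=s, u(vowel)+5=z, f(cons)+6=l, f(cons)+6=l, i(vowel)+5=n, n(cons)+6=t.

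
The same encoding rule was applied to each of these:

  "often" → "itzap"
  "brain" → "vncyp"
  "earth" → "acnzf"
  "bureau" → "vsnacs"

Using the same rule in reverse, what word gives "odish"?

Each letter's alphabet position (a=0..z=25) is mapped through 19·x+2 mod 26 — an affine cipher.
Reversing it on odish: o(14)→11·(14−2)≡2=c; d(3)→11·(3−2)≡11=l; i(8)→11·(8−2)≡14=o; s(18)→11·(18−2)≡20=u; h(7)→11·(7−2)≡3=d (all mod 26).

cloud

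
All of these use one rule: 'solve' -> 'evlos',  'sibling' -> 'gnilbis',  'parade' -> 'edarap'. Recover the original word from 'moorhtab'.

The output letters match the input read backwards: solve reversed is evlos. It's just the letters in reverse order.
Decoding moorhtab: then reverse → bathroom.

bathroom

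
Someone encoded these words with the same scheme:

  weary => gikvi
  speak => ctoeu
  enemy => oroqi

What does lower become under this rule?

Shifts by position in weary: pos 0: w→g (+10), pos 1: e→i (+4), pos 2: a→k (+10), pos 3: r→v (+4) — repeating every 2. The shifts repeat in a cycle of length 2: positions 0,1,… shift by +10, +4, then the pattern repeats.
For lower: l+10=v, o+4=s, w+10=g, e+4=i, r+10=b.

vsgib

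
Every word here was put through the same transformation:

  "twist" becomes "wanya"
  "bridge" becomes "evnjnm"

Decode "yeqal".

In twist: t→w is +3, w→a is +4, i→n is +5, s→y is +6 — the shift increases by 1 each position. Letter i (0-indexed) is shifted by i+3, so successive shifts are 3, 4, 5, ….
Decoding yeqal: y−3=v, e−4=a, q−5=l, a−6=u, l−7=e.

value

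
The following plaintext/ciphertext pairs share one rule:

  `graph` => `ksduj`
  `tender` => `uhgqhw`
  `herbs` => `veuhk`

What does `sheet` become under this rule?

whhkv

The output letters match the input read backwards, each shifted +3: graph reversed is hparg. The word is reversed, then every letter is shifted forward by 3.
Applying it to sheet: reverse → teehs; then shift: t+3=w, e+3=h, e+3=h, h+3=k, s+3=v.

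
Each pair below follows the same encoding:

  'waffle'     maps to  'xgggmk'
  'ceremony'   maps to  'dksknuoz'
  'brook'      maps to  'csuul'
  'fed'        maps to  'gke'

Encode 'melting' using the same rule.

The rule splits by letter class: vowels +6, consonants +1.
Applying it to melting: m(cons)+1=n, e(vowel)+6=k, l(cons)+1=m, t(cons)+1=u, i(vowel)+6=o, n(cons)+1=o, g(cons)+1=h.

nkmuooh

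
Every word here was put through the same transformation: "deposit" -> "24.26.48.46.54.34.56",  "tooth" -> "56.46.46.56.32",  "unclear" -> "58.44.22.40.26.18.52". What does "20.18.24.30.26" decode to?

badge

d(#4)→24 and e(#5)→26: differences scale by 2, so n = 2·pos + 16. The formula is n = 2×(alphabet index, a=1) + 16.
Undoing it on 20.18.24.30.26: 20→(20−16)÷2=2=b, 18→(18−16)÷2=1=a, 24→(24−16)÷2=4=d, 30→(30−16)÷2=7=g, 26→(26−16)÷2=5=e.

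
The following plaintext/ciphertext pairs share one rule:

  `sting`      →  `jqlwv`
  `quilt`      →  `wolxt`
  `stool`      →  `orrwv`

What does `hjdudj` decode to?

Two steps: reverse the string, then apply a Caesar shift of +3.
Reversing it on hjdudj: shift back: h−3=e, j−3=g, d−3=a, u−3=r, d−3=a, j−3=g → egarag; then reverse → garage.

garage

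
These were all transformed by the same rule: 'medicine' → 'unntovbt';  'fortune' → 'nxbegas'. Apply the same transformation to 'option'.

wydtaa

In medicine: m→u is +8, e→n is +9, d→n is +10, i→t is +11 — the shift increases by 1 each position. Letter i (0-indexed) is shifted by i+8, so successive shifts are 8, 9, 10, ….
Applying it to option: o+8=w, p+9=y, t+10=d, i+11=t, o+12=a, n+13=a.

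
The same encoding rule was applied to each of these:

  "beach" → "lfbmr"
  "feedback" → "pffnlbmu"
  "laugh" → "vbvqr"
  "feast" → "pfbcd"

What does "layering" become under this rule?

vbifbjxq

The shift depends on letter class: consonant b→l is +10, but vowel e→f is +1. Vowels shift forward by 1 and consonants shift forward by 10.
On layering: l(cons)+10=v, a(vowel)+1=b, y(cons)+10=i, e(vowel)+1=f, r(cons)+10=b, i(vowel)+1=j, n(cons)+10=x, g(cons)+10=q.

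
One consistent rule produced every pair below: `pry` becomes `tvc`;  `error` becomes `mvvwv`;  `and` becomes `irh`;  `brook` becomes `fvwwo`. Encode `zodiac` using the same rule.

The shift depends on letter class: consonant p→t is +4, but vowel e→m is +8. The rule splits by letter class: vowels +8, consonants +4.
On zodiac: z(cons)+4=d, o(vowel)+8=w, d(cons)+4=h, i(vowel)+8=q, a(vowel)+8=i, c(cons)+4=g.

dwhqig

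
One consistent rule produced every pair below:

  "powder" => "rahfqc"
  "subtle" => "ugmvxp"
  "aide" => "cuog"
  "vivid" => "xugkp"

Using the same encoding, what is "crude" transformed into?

Shifts by position in powder: pos 0: p→r (+2), pos 1: o→a (+12), pos 2: w→h (+11), pos 3: d→f (+2), pos 4: e→q (+12), pos 5: r→c (+11) — repeating every 3. The shifts repeat in a cycle of length 3: positions 0,1,… shift by +2, +12, +11, then the pattern repeats.
On crude: c+2=e, r+12=d, u+11=f, d+2=f, e+12=q.

edffq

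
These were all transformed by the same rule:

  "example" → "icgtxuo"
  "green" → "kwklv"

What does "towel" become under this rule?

In example: e→i is +4, x→c is +5, a→g is +6, m→t is +7 — the shift increases by 1 each position. Letter i (0-indexed) is shifted by i+4, so successive shifts are 4, 5, 6, ….
Applying it to towel: t+4=x, o+5=t, w+6=c, e+7=l, l+8=t.

xtclt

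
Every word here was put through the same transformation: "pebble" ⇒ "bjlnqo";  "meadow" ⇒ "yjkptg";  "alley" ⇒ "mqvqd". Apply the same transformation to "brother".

nwyfmod

It's a Vigenère-style cipher with numeric key [12,5,10]: position i shifts by key[i mod 3].
Applying it to brother: b+12=n, r+5=w, o+10=y, t+12=f, h+5=m, e+10=o, r+12=d.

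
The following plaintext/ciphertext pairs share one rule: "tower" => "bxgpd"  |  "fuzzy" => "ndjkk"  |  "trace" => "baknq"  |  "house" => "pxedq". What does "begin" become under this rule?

jnqtz

In tower: t→b is +8, o→x is +9, w→g is +10, e→p is +11 — the shift increases by 1 each position. The shift increases by 1 at each position, starting from +8: 8, 9, 10, ….
For begin: b+8=j, e+9=n, g+10=q, i+11=t, n+12=z.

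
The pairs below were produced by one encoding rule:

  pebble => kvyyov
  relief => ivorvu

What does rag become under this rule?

Each pair mirrors across the alphabet (p↔k, e↔v, b↔y): positions sum to 25. Each letter is replaced by its mirror in the alphabet: a↔z, b↔y, c↔x, and so on (the Atbash cipher).
For rag: r↔i, a↔z, g↔t.

izt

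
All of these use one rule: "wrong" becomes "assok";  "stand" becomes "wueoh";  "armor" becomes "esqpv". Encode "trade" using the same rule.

Shifts by position in wrong: pos 0: w→a (+4), pos 1: r→s (+1), pos 2: o→s (+4), pos 3: n→o (+1) — repeating every 2. It's a Vigenère-style cipher with numeric key [4,1]: position i shifts by key[i mod 2].
On trade: t+4=x, r+1=s, a+4=e, d+1=e, e+4=i.

xseei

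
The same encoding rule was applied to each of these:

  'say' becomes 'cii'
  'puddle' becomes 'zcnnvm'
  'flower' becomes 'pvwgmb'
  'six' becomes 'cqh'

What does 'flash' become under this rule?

pvicr

The shift depends on letter class: consonant s→c is +10, but vowel a→i is +8. Vowels shift forward by 8 and consonants shift forward by 10.
Applying it to flash: f(cons)+10=p, l(cons)+10=v, a(vowel)+8=i, s(cons)+10=c, h(cons)+10=r.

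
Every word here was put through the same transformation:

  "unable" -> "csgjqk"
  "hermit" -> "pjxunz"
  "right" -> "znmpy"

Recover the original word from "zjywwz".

resort

Shifts by position in unable: pos 0: u→c (+8), pos 1: n→s (+5), pos 2: a→g (+6), pos 3: b→j (+8), pos 4: l→q (+5), pos 5: e→k (+6) — repeating every 3. It's a Vigenère-style cipher with numeric key [8,5,6]: position i shifts by key[i mod 3].
Reversing it on zjywwz: z−8=r, j−5=e, y−6=s, w−8=o, w−5=r, z−6=t.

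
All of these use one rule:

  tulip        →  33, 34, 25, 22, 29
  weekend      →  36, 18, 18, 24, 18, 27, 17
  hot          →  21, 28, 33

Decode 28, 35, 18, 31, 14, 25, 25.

t is letter #20 and maps to 33: an offset of 13. The number is (letter's place in the alphabet, a=1) + 13.
Undoing it on 28, 35, 18, 31, 14, 25, 25: 28→(28−13)÷1=15=o, 35→(35−13)÷1=22=v, 18→(18−13)÷1=5=e, 31→(31−13)÷1=18=r, 14→(14−13)÷1=1=a, 25→(25−13)÷1=12=l, 25→(25−13)÷1=12=l.

overall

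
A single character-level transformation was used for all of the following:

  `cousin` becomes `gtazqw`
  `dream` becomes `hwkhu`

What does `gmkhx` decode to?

In cousin: c→g is +4, o→t is +5, u→a is +6, s→z is +7 — the shift increases by 1 each position. Letter i (0-indexed) is shifted by i+4, so successive shifts are 4, 5, 6, ….
Undoing it on gmkhx: g−4=c, m−5=h, k−6=e, h−7=a, x−8=p.

cheap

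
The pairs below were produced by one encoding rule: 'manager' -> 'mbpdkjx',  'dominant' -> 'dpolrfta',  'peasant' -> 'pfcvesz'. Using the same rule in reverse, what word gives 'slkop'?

skill

The shift increases by 1 at each position, starting from +0: 0, 1, 2, ….
Undoing it on slkop: s−0=s, l−1=k, k−2=i, o−3=l, p−4=l.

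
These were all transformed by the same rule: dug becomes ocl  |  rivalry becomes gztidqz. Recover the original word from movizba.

Read the word backwards and shift each letter +8.
Decoding movizba: shift back: m−8=e, o−8=g, v−8=n, i−8=a, z−8=r, b−8=t, a−8=s → egnarts; then reverse → strange.

strange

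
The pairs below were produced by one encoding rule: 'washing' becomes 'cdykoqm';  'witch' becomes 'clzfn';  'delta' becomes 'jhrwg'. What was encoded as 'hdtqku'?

Shifts by position in washing: pos 0: w→c (+6), pos 1: a→d (+3), pos 2: s→y (+6), pos 3: h→k (+3) — repeating every 2. It's a Vigenère-style cipher with numeric key [6,3]: position i shifts by key[i mod 2].
Undoing it on hdtqku: h−6=b, d−3=a, t−6=n, q−3=n, k−6=e, u−3=r.

banner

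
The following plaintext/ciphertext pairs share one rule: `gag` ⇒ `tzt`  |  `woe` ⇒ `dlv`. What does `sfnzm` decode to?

human

Each pair mirrors across the alphabet (g↔t, a↔z, g↔t): positions sum to 25. This is the alphabet-reversal cipher (Atbash): a becomes z, b becomes y, etc.
Reversing it on sfnzm: s↔h, f↔u, n↔m, z↔a, m↔n.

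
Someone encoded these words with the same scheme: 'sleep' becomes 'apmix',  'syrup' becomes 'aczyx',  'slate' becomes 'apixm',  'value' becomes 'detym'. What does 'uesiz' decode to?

The shifts repeat in a cycle of length 2: positions 0,1,… shift by +8, +4, then the pattern repeats.
Reversing it on uesiz: u−8=m, e−4=a, s−8=k, i−4=e, z−8=r.

maker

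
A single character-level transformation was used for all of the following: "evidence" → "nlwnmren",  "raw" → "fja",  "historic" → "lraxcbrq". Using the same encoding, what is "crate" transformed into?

The output letters match the input read backwards, each shifted +9: evidence reversed is ecnedive. The word is reversed, then every letter is shifted forward by 9.
On crate: reverse → etarc; then shift: e+9=n, t+9=c, a+9=j, r+9=a, c+9=l.

ncjal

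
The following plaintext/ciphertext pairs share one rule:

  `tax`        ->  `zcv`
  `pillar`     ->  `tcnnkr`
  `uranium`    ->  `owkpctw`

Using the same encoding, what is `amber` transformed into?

tgdoc

The word is reversed, then every letter is shifted forward by 2.
For amber: reverse → rebma; then shift: r+2=t, e+2=g, b+2=d, m+2=o, a+2=c.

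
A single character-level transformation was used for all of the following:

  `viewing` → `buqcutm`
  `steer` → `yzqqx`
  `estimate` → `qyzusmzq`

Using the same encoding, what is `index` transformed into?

utjqd

The shift depends on letter class: consonant v→b is +6, but vowel i→u is +12. Two shifts are in play — +12 for a/e/i/o/u, +6 for every other letter.
Applying it to index: i(vowel)+12=u, n(cons)+6=t, d(cons)+6=j, e(vowel)+12=q, x(cons)+6=d.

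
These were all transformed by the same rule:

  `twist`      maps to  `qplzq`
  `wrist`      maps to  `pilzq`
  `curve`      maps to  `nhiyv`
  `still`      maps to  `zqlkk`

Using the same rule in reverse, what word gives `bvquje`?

method

t(19)→q(16) and w(22)→p(15) fit y≡17x+5 (mod 26); the inverse of 17 mod 26 is 23. Treating letters as 0–25, the rule is x ↦ 17x + 5 (mod 26).
Undoing it on bvquje: b(1)→23·(1−5)≡12=m; v(21)→23·(21−5)≡4=e; q(16)→23·(16−5)≡19=t; u(20)→23·(20−5)≡7=h; j(9)→23·(9−5)≡14=o; e(4)→23·(4−5)≡3=d (all mod 26).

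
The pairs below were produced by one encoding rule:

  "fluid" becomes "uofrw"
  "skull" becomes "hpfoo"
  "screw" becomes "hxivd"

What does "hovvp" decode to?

This is the alphabet-reversal cipher (Atbash): a becomes z, b becomes y, etc.
Reversing it on hovvp: h↔s, o↔l, v↔e, v↔e, p↔k.

sleek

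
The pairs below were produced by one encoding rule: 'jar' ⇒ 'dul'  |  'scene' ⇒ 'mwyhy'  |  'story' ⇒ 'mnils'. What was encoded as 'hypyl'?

never

Compare letters: j→d is +20, a→u is +20, r→l is +20 — a constant shift. Each letter is shifted forward by 20 in the alphabet (a Caesar shift of +20).
Reversing it on hypyl: h−20=n, y−20=e, p−20=v, y−20=e, l−20=r.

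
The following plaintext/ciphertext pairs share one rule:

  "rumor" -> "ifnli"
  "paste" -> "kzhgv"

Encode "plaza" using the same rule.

Each pair mirrors across the alphabet (r↔i, u↔f, m↔n): positions sum to 25. This is the alphabet-reversal cipher (Atbash): a becomes z, b becomes y, etc.
For plaza: p↔k, l↔o, a↔z, z↔a, a↔z.

kozaz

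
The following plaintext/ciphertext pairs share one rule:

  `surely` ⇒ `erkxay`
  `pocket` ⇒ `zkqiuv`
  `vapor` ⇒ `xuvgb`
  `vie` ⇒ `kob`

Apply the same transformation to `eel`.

The output letters match the input read backwards, each shifted +6: surely reversed is ylerus. Two steps: reverse the string, then apply a Caesar shift of +6.
Applying it to eel: reverse → lee; then shift: l+6=r, e+6=k, e+6=k.

rkk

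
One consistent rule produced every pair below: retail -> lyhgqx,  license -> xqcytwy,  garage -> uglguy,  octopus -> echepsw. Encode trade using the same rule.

r(17)→l(11) and e(4)→y(24) fit y≡11x+6 (mod 26); the inverse of 11 mod 26 is 19. Treating letters as 0–25, the rule is x ↦ 11x + 6 (mod 26).
For trade: t(19)→11·19+6≡7=h; r(17)→11·17+6≡11=l; a(0)→11·0+6≡6=g; d(3)→11·3+6≡13=n; e(4)→11·4+6≡24=y (all mod 26).

hlgny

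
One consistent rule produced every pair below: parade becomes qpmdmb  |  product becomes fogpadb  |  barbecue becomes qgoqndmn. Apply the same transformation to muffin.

Read the word backwards and shift each letter +12.
For muffin: reverse → niffum; then shift: n+12=z, i+12=u, f+12=r, f+12=r, u+12=g, m+12=y.

zurrgy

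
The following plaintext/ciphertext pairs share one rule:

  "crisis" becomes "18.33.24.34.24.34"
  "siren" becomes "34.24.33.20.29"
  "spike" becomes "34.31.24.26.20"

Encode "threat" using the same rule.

Letters become their 1-based position plus 15 (so a→16, b→17, …).
Applying it to threat: t=20→35, h=8→23, r=18→33, e=5→20, a=1→16, t=20→35.

35.23.33.20.16.35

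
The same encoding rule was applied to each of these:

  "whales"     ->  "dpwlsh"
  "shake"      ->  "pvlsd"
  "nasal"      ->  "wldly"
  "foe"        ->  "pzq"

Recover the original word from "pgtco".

drive

The output letters match the input read backwards, each shifted +11: whales reversed is selahw. Two steps: reverse the string, then apply a Caesar shift of +11.
Undoing it on pgtco: shift back: p−11=e, g−11=v, t−11=i, c−11=r, o−11=d → evird; then reverse → drive.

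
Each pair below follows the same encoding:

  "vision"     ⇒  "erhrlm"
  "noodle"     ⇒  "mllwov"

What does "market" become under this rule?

Each pair mirrors across the alphabet (v↔e, i↔r, s↔h): positions sum to 25. This is the alphabet-reversal cipher (Atbash): a becomes z, b becomes y, etc.
Applying it to market: m↔n, a↔z, r↔i, k↔p, e↔v, t↔g.

nzipvg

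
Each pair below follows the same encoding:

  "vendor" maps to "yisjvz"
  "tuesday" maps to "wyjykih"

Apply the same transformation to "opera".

rtjxh

Letter i (0-indexed) is shifted by i+3, so successive shifts are 3, 4, 5, ….
For opera: o+3=r, p+4=t, e+5=j, r+6=x, a+7=h.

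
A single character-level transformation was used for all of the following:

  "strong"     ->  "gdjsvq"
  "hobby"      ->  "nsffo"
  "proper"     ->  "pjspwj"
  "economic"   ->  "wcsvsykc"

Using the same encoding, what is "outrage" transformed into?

s(18)→g(6) and t(19)→d(3) fit y≡23x+8 (mod 26); the inverse of 23 mod 26 is 17. Each letter's alphabet position (a=0..z=25) is mapped through 23·x+8 mod 26 — an affine cipher.
For outrage: o(14)→23·14+8≡18=s; u(20)→23·20+8≡0=a; t(19)→23·19+8≡3=d; r(17)→23·17+8≡9=j; a(0)→23·0+8≡8=i; g(6)→23·6+8≡16=q; e(4)→23·4+8≡22=w (all mod 26).

sadjiqw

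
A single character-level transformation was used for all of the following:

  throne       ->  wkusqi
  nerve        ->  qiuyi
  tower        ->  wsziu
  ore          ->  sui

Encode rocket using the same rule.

usfniw

Vowels shift forward by 4 and consonants shift forward by 3.
On rocket: r(cons)+3=u, o(vowel)+4=s, c(cons)+3=f, k(cons)+3=n, e(vowel)+4=i, t(cons)+3=w.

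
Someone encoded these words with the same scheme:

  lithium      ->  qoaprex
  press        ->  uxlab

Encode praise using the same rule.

In lithium: l→q is +5, i→o is +6, t→a is +7, h→p is +8 — the shift increases by 1 each position. Each letter shifts forward by (position + 5), i.e. 5, 6, 7, … — the shift grows by one for each successive letter.
On praise: p+5=u, r+6=x, a+7=h, i+8=q, s+9=b, e+10=o.

uxhqbo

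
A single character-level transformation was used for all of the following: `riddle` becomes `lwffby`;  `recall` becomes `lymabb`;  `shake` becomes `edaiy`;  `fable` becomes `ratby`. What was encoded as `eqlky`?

surge

r(17)→l(11) and i(8)→w(22) fit y≡19x+0 (mod 26); the inverse of 19 mod 26 is 11. Each letter's alphabet position (a=0..z=25) is mapped through 19·x+0 mod 26 — an affine cipher.
Decoding eqlky: e(4)→11·(4−0)≡18=s; q(16)→11·(16−0)≡20=u; l(11)→11·(11−0)≡17=r; k(10)→11·(10−0)≡6=g; y(24)→11·(24−0)≡4=e (all mod 26).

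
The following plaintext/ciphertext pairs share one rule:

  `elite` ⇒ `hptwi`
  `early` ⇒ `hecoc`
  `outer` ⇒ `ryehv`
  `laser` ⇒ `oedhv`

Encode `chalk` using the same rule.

Shifts by position in elite: pos 0: e→h (+3), pos 1: l→p (+4), pos 2: i→t (+11), pos 3: t→w (+3), pos 4: e→i (+4) — repeating every 3. A repeating key of period 3 is used — shifts +3, +4, +11 over and over.
Applying it to chalk: c+3=f, h+4=l, a+11=l, l+3=o, k+4=o.

flloo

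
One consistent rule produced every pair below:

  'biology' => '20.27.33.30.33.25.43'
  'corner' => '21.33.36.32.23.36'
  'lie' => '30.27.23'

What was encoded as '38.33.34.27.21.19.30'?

b is letter #2 and maps to 20: an offset of 18. Letters become their 1-based position plus 18 (so a→19, b→20, …).
Decoding 38.33.34.27.21.19.30: 38→(38−18)÷1=20=t, 33→(33−18)÷1=15=o, 34→(34−18)÷1=16=p, 27→(27−18)÷1=9=i, 21→(21−18)÷1=3=c, 19→(19−18)÷1=1=a, 30→(30−18)÷1=12=l.

topical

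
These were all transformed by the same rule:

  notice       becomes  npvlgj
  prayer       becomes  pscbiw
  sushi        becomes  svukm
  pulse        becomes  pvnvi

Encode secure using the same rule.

In notice: n→n is +0, o→p is +1, t→v is +2, i→l is +3 — the shift increases by 1 each position. Each letter shifts forward by its position index (0, 1, 2, …) — the shift grows by one for each successive letter.
For secure: s+0=s, e+1=f, c+2=e, u+3=x, r+4=v, e+5=j.

sfexvj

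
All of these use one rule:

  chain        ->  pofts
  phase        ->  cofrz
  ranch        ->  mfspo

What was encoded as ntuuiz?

c(2)→p(15) and h(7)→o(14) fit y≡5x+5 (mod 26); the inverse of 5 mod 26 is 21. Treating letters as 0–25, the rule is x ↦ 5x + 5 (mod 26).
Reversing it on ntuuiz: n(13)→21·(13−5)≡12=m; t(19)→21·(19−5)≡8=i; u(20)→21·(20−5)≡3=d; u(20)→21·(20−5)≡3=d; i(8)→21·(8−5)≡11=l; z(25)→21·(25−5)≡4=e (all mod 26).

middle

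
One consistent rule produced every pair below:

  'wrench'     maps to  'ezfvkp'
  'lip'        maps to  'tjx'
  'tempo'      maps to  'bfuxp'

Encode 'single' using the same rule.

The shift depends on letter class: consonant w→e is +8, but vowel e→f is +1. Two shifts are in play — +1 for a/e/i/o/u, +8 for every other letter.
Applying it to single: s(cons)+8=a, i(vowel)+1=j, n(cons)+8=v, g(cons)+8=o, l(cons)+8=t, e(vowel)+1=f.

ajvotf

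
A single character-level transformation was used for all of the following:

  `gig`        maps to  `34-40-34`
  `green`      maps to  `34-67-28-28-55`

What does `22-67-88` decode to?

Each letter becomes 3×(its alphabet position, a=1..z=26) + 13.
Reversing it on 22-67-88: 22→(22−13)÷3=3=c, 67→(67−13)÷3=18=r, 88→(88−13)÷3=25=y.

cry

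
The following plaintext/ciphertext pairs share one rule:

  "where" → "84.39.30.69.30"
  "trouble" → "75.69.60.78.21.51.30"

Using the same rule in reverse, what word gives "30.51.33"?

w(#23)→84 and h(#8)→39: differences scale by 3, so n = 3·pos + 15. With a=1..z=26, the number is 3·pos + 15.
Undoing it on 30.51.33: 30→(30−15)÷3=5=e, 51→(51−15)÷3=12=l, 33→(33−15)÷3=6=f.

elf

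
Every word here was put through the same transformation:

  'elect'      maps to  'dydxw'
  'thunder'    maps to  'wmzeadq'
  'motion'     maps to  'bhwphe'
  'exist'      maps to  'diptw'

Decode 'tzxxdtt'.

e(4)→d(3) and l(11)→y(24) fit y≡3x+17 (mod 26); the inverse of 3 mod 26 is 9. Treating letters as 0–25, the rule is x ↦ 3x + 17 (mod 26).
Decoding tzxxdtt: t(19)→9·(19−17)≡18=s; z(25)→9·(25−17)≡20=u; x(23)→9·(23−17)≡2=c; x(23)→9·(23−17)≡2=c; d(3)→9·(3−17)≡4=e; t(19)→9·(19−17)≡18=s; t(19)→9·(19−17)≡18=s (all mod 26).

success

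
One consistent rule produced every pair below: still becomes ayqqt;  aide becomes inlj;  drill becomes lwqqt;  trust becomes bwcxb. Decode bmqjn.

thief

A repeating key of period 2 is used — shifts +8, +5 over and over.
Reversing it on bmqjn: b−8=t, m−5=h, q−8=i, j−5=e, n−8=f.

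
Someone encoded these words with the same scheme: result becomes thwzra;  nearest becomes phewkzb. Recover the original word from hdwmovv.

fashion

In result: r→t is +2, e→h is +3, s→w is +4, u→z is +5 — the shift increases by 1 each position. Each letter shifts forward by (position + 2), i.e. 2, 3, 4, … — the shift grows by one for each successive letter.
Reversing it on hdwmovv: h−2=f, d−3=a, w−4=s, m−5=h, o−6=i, v−7=o, v−8=n.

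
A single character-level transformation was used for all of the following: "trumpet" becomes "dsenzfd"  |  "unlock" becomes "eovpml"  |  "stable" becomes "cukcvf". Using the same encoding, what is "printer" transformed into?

zssodfb

Shifts by position in trumpet: pos 0: t→d (+10), pos 1: r→s (+1), pos 2: u→e (+10), pos 3: m→n (+1) — repeating every 2. The shifts repeat in a cycle of length 2: positions 0,1,… shift by +10, +1, then the pattern repeats.
On printer: p+10=z, r+1=s, i+10=s, n+1=o, t+10=d, e+1=f, r+10=b.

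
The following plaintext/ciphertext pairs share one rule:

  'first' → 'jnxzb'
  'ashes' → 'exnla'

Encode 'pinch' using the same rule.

In first: f→j is +4, i→n is +5, r→x is +6, s→z is +7 — the shift increases by 1 each position. Each letter shifts forward by (position + 4), i.e. 4, 5, 6, … — the shift grows by one for each successive letter.
Applying it to pinch: p+4=t, i+5=n, n+6=t, c+7=j, h+8=p.

tntjp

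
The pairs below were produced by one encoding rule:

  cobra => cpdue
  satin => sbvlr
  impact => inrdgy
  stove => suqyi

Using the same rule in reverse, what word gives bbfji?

badge

Letter i (0-indexed) is shifted by i+0, so successive shifts are 0, 1, 2, ….
Undoing it on bbfji: b−0=b, b−1=a, f−2=d, j−3=g, i−4=e.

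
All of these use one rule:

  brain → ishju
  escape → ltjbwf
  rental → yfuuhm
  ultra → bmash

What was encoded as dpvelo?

Shifts by position in brain: pos 0: b→i (+7), pos 1: r→s (+1), pos 2: a→h (+7), pos 3: i→j (+1) — repeating every 2. The shifts repeat in a cycle of length 2: positions 0,1,… shift by +7, +1, then the pattern repeats.
Undoing it on dpvelo: d−7=w, p−1=o, v−7=o, e−1=d, l−7=e, o−1=n.

wooden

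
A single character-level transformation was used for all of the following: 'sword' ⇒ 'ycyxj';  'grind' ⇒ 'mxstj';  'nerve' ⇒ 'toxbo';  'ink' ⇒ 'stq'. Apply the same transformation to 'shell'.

Vowels shift forward by 10 and consonants shift forward by 6.
Applying it to shell: s(cons)+6=y, h(cons)+6=n, e(vowel)+10=o, l(cons)+6=r, l(cons)+6=r.

ynorr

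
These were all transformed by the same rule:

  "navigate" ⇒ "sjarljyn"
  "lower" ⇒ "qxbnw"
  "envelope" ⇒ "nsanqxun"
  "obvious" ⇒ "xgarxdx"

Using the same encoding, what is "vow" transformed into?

The shift depends on letter class: consonant n→s is +5, but vowel a→j is +9. Two shifts are in play — +9 for a/e/i/o/u, +5 for every other letter.
For vow: v(cons)+5=a, o(vowel)+9=x, w(cons)+5=b.

axb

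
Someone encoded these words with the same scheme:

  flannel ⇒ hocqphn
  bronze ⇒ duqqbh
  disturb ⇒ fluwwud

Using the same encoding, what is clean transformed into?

eogdp

Shifts by position in flannel: pos 0: f→h (+2), pos 1: l→o (+3), pos 2: a→c (+2), pos 3: n→q (+3) — repeating every 2. The shifts repeat in a cycle of length 2: positions 0,1,… shift by +2, +3, then the pattern repeats.
Applying it to clean: c+2=e, l+3=o, e+2=g, a+3=d, n+2=p.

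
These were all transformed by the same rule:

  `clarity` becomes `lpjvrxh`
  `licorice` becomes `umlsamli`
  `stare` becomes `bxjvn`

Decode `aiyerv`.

repair

The shifts repeat in a cycle of length 2: positions 0,1,… shift by +9, +4, then the pattern repeats.
Undoing it on aiyerv: a−9=r, i−4=e, y−9=p, e−4=a, r−9=i, v−4=r.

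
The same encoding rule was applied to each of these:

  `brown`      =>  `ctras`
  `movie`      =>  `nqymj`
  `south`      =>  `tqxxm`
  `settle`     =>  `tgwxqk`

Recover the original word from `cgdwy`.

In brown: b→c is +1, r→t is +2, o→r is +3, w→a is +4 — the shift increases by 1 each position. Letter i (0-indexed) is shifted by i+1, so successive shifts are 1, 2, 3, ….
Undoing it on cgdwy: c−1=b, g−2=e, d−3=a, w−4=s, y−5=t.

beast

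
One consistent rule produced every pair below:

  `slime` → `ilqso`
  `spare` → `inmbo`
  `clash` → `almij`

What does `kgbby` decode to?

Each letter's alphabet position (a=0..z=25) is mapped through 7·x+12 mod 26 — an affine cipher.
Decoding kgbby: k(10)→15·(10−12)≡22=w; g(6)→15·(6−12)≡14=o; b(1)→15·(1−12)≡17=r; b(1)→15·(1−12)≡17=r; y(24)→15·(24−12)≡24=y (all mod 26).

worry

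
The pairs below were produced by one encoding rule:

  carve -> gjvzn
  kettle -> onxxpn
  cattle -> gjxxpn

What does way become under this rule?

ajc

The shift depends on letter class: consonant c→g is +4, but vowel a→j is +9. Two shifts are in play — +9 for a/e/i/o/u, +4 for every other letter.
Applying it to way: w(cons)+4=a, a(vowel)+9=j, y(cons)+4=c.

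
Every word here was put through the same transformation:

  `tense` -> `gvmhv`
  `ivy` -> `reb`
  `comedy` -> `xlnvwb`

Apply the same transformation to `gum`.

Each pair mirrors across the alphabet (t↔g, e↔v, n↔m): positions sum to 25. Letters are reflected about the middle of the alphabet (position → 25−position): Atbash.
Applying it to gum: g↔t, u↔f, m↔n.

tfn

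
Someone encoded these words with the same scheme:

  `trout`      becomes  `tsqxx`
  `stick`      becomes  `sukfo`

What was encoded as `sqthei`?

spread

In trout: t→t is +0, r→s is +1, o→q is +2, u→x is +3 — the shift increases by 1 each position. The shift increases by 1 at each position, starting from +0: 0, 1, 2, ….
Reversing it on sqthei: s−0=s, q−1=p, t−2=r, h−3=e, e−4=a, i−5=d.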